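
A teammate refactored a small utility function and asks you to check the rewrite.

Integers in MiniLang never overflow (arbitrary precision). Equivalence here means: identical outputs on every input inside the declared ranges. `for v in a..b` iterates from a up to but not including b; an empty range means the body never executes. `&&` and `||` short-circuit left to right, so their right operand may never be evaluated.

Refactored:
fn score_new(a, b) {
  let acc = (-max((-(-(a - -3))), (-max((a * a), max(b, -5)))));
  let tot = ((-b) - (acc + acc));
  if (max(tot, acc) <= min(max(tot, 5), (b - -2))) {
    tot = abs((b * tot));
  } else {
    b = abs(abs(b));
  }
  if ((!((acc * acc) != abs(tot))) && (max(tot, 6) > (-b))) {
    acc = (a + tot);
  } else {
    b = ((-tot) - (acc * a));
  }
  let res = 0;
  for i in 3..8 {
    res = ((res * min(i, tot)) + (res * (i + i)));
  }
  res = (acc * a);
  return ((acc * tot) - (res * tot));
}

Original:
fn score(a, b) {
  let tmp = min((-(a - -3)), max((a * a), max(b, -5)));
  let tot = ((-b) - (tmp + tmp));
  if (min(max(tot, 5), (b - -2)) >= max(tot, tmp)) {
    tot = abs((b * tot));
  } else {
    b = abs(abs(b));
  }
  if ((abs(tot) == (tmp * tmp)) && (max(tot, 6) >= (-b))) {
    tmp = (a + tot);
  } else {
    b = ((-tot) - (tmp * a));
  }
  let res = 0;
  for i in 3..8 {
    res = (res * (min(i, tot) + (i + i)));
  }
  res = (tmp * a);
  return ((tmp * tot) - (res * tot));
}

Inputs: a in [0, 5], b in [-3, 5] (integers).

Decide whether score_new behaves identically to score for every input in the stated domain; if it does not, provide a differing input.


The suspicious edit (`(max(tot, 6) >= (-b))` became `(max(tot, 6) > (-b))`) never changes the result for any input inside the declared domain; all 54 inputs agree.
verdict: equivalent


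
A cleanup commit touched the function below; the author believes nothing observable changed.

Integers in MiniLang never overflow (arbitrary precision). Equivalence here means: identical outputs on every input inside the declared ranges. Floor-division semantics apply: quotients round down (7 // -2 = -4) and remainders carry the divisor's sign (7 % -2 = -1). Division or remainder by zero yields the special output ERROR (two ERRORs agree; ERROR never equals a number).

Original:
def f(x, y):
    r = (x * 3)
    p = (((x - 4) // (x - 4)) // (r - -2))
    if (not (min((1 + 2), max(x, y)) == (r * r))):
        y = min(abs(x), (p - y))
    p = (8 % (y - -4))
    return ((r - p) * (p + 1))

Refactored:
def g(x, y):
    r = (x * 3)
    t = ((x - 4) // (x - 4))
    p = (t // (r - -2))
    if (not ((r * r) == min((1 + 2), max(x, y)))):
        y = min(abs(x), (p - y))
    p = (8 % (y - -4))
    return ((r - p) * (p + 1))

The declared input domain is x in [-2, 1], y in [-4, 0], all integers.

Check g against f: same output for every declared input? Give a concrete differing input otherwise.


The two versions differ — the changes include statement counts differ, local variable names differ.
One worked example (x=-2, y=0) — f: r = -6; p = -1; (not (min((1 + 2), max(x, y)) == (r * r))) -> true; y = -1; p = 2; return -24; g: r = -6; t = 1; p = -1; (not ((r * r) == min((1 + 2), max(x, y)))) -> true; y = -1; p = 2; return -24; agreement on -24.
Checked all 20 inputs in the declared domain: the outputs agree on every one.
verdict: equivalent


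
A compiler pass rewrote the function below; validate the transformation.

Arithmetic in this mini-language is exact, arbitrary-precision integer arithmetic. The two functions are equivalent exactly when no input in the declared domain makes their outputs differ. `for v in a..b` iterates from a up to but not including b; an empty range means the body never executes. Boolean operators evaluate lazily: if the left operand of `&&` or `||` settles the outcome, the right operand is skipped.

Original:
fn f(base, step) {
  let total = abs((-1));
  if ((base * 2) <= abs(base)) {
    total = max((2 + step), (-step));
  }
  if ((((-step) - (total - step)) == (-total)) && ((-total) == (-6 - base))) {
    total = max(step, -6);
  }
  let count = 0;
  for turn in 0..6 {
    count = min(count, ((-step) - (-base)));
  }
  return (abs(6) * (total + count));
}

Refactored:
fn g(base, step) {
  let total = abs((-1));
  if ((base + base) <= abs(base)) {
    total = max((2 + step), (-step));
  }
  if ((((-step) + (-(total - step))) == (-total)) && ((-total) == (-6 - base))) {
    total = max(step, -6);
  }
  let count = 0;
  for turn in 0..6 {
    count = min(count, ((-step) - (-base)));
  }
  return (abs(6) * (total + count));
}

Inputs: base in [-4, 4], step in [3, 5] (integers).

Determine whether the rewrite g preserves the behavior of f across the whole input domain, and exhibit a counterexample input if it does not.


The two are interchangeable: arithmetic usage differs; constant usage differs, and every declared input agrees.
Spot check at base=3, step=5 — f: total = 1; ((base * 2) <= abs(base)) -> false; ((((-step) - (total - step)) == (-total)) && ((-total) == (-6 - base))) -> false; count = 0; [turn=0]; count = -2; [turn=1]; count = -2; [turn=2]; count = -2; [turn=3]; count = -2; [turn=4]; count = -2; [turn=5]; count = -2; return -6. g: total = 1; ((base + base) <= abs(base)) -> false; ((((-step) + (-(total - step))) == (-total)) && ((-total) == (-6 - base))) -> false; count = 0; [turn=0]; count = -2; [turn=1]; count = -2; [turn=2]; count = -2; [turn=3]; count = -2; [turn=4]; count = -2; [turn=5]; count = -2; return -6. Both give -6.
Sweeping the whole domain (27 inputs) finds no disagreement.
verdict: equivalent


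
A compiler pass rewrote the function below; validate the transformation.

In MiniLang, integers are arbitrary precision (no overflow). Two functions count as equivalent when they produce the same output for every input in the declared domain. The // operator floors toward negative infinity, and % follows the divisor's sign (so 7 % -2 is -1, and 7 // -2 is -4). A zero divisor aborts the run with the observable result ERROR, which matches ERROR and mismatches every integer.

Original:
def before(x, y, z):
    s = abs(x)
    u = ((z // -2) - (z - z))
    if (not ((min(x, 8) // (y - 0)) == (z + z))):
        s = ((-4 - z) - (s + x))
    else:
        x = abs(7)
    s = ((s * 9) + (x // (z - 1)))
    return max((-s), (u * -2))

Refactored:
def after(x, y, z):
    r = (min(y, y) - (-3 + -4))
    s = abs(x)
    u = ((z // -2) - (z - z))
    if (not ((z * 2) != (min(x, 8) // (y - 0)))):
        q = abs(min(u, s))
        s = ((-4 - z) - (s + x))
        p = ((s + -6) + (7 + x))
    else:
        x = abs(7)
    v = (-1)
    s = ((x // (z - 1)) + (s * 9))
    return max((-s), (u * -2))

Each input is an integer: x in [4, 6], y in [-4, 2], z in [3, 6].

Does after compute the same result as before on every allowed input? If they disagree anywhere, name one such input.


Try x=4, y=-4, z=3.
before: s = 4; u = -2; (not ((min(x, 8) // (y - 0)) == (z + z))) -> true; s = -15; s = -133; return 133
after: r = 3; s = 4; u = -2; (not ((z * 2) != (min(x, 8) // (y - 0)))) -> false; x = 7; v = -1; s = 39; return 4
133 != 4, so the rewrite changes behavior.
verdict: not equivalent; witness: x=4, y=-4, z=3


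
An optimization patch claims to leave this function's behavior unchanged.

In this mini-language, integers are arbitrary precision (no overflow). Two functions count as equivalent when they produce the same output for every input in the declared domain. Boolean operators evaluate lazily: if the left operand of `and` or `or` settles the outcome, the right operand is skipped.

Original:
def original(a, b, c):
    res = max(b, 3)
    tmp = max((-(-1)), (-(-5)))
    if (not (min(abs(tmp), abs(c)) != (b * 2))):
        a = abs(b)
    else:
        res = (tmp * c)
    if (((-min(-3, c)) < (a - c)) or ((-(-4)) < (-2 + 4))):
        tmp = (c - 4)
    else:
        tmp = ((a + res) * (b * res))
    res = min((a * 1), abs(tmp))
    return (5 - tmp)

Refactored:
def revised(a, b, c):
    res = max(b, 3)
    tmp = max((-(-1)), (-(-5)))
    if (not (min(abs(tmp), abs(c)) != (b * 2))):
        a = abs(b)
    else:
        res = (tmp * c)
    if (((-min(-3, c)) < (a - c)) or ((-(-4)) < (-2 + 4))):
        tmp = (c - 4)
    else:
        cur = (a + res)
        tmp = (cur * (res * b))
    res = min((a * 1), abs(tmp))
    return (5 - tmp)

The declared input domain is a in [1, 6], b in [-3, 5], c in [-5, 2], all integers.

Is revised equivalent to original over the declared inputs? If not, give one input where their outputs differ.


The two versions differ — the changes include local variable names differ, and statement counts differ.
Tracing a=1, b=4, c=-5: original: res := 4 | tmp := 5 | (not (min(abs(tmp), abs(c)) != (b * 2))): false | res := -25 | (((-min(-3, c)) < (a - c)) or ((-(-4)) < (-2 + 4))): true | tmp := -9 | res := 1 | result 14 | revised: res := 4 | tmp := 5 | (not (min(abs(tmp), abs(c)) != (b * 2))): false | res := -25 | (((-min(-3, c)) < (a - c)) or ((-(-4)) < (-2 + 4))): true | tmp := -9 | res := 1 | result 14 — matching result 14.
Across all 432 domain points the two functions coincide.
verdict: equivalent


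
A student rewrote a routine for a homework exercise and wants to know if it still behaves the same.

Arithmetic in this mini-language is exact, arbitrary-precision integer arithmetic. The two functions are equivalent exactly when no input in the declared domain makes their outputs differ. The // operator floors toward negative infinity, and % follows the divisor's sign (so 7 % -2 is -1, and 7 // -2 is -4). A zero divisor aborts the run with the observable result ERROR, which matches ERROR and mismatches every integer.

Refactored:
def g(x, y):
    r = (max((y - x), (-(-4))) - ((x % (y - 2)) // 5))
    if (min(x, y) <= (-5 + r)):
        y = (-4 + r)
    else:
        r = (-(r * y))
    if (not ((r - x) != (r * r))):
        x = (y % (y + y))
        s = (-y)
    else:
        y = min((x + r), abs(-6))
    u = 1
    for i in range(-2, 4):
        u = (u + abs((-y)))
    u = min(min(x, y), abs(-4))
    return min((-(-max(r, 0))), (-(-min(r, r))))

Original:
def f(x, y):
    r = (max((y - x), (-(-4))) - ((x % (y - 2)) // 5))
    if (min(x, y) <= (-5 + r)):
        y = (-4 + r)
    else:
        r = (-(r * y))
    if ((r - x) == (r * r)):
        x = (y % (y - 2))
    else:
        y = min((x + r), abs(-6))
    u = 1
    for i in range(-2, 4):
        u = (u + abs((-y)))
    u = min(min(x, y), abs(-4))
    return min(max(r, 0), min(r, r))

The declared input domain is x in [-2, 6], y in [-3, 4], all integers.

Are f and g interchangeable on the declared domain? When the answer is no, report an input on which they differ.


x=0, y=0 yields 0 from f but ERROR from g.
verdict: not equivalent; witness: x=0, y=0


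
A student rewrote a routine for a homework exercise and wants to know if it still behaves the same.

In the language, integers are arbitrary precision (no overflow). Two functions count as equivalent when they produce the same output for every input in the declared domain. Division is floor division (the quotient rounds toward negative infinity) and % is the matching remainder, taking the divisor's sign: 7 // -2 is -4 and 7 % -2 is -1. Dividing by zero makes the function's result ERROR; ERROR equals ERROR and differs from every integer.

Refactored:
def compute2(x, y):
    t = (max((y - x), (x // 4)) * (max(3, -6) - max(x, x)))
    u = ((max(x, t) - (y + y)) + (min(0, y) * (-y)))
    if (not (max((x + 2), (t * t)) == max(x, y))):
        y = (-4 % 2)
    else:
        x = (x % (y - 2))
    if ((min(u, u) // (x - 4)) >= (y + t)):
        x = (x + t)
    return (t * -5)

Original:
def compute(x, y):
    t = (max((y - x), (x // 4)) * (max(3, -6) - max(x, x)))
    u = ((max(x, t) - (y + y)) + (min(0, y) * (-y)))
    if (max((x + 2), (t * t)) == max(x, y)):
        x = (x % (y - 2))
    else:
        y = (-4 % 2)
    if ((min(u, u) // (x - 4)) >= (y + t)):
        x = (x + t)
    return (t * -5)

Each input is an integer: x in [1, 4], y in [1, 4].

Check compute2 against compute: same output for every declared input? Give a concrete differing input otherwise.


Behavior is preserved: although boolean connective usage differs, the outputs never diverge.
Spot check at x=3, y=3 — compute: t=0, then u=-3, then (max((x + 2), (t * t)) == max(x, y)) is false, then y=0, then ((min(u, u) // (x - 4)) >= (y + t)) is true, then x=3, then returns 0. compute2: t=0, then u=-3, then (not (max((x + 2), (t * t)) == max(x, y))) is true, then y=0, then ((min(u, u) // (x - 4)) >= (y + t)) is true, then x=3, then returns 0. Both give 0.
Across all 16 domain points the two functions coincide.
verdict: equivalent


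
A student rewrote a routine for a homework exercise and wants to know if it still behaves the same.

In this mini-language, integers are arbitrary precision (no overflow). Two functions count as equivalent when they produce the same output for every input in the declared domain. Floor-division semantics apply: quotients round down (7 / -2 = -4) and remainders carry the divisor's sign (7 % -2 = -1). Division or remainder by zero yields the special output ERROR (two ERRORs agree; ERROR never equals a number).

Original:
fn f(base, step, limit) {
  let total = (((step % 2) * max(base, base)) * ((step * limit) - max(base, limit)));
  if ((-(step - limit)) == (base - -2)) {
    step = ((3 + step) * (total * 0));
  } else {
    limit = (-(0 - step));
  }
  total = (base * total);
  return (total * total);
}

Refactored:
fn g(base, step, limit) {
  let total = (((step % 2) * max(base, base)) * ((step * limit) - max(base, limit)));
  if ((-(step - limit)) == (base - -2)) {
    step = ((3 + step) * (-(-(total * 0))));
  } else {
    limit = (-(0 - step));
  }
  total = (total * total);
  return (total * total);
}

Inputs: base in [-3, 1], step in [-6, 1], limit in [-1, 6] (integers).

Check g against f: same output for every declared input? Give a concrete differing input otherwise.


Not equivalent: base=-3, step=-5, limit=-1 separates them (2916 vs 104976).
f: total becomes -18; next ((-(step - limit)) == (base - -2)) evaluates to false; next limit becomes -5; next total becomes 54; next final value 2916
g: total becomes -18; next ((-(step - limit)) == (base - -2)) evaluates to false; next limit becomes -5; next total becomes 324; next final value 104976
verdict: not equivalent; witness: base=-3, step=-5, limit=-1


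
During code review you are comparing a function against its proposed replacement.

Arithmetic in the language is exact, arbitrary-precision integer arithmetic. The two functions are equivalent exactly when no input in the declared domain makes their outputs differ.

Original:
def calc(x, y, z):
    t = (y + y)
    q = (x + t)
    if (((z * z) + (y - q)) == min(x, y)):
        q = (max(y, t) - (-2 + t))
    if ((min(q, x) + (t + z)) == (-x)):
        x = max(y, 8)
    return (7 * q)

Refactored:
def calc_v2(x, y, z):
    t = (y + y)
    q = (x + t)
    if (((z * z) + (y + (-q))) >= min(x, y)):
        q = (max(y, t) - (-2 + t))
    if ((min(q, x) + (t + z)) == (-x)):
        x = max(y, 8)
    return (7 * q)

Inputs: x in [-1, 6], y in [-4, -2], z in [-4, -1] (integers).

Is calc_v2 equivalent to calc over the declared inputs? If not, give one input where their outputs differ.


x=-1, y=-4, z=-4 yields -63 from calc but 42 from calc_v2.
verdict: not equivalent; witness: x=-1, y=-4, z=-4


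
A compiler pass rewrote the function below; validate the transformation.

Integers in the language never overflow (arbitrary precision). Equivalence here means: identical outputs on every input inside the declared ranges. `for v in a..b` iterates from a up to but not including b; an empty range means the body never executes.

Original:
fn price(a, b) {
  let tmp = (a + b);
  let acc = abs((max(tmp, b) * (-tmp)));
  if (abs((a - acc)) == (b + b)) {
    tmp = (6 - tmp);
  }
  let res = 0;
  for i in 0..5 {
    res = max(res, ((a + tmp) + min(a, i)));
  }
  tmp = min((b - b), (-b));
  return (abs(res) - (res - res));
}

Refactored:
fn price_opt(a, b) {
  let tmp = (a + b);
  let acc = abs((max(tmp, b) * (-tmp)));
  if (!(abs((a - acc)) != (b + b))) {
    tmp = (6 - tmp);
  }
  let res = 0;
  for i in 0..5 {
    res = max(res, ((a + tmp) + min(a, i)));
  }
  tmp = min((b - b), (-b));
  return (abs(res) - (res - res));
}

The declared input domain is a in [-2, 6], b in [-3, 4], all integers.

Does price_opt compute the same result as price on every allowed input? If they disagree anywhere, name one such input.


Changes here: comparison usage differs; boolean connective usage differs; the full 72-point sweep finds no disagreement.
verdict: equivalent


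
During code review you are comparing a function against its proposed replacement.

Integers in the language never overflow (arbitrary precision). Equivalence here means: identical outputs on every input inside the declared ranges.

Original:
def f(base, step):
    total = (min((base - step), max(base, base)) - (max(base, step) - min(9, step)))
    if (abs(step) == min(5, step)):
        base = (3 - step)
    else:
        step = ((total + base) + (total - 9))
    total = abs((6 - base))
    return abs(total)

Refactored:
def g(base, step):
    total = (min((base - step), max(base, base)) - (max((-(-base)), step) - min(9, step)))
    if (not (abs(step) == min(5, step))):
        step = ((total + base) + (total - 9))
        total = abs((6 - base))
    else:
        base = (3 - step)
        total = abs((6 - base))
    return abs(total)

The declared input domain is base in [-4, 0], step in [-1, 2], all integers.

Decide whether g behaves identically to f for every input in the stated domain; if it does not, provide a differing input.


The two versions differ — the changes include min/max/abs usage differs, plus statement counts differ, plus constant usage differs, plus arithmetic usage differs, plus boolean connective usage differs.
As a probe, take base=-3, step=0: f runs total=-3, then (abs(step) == min(5, step)) is true, then base=3, then total=3, then returns 3; g runs total=-3, then (not (abs(step) == min(5, step))) is false, then base=3, then total=3, then returns 3; both end at 3.
Every one of the 20 inputs gives matching results.
verdict: equivalent


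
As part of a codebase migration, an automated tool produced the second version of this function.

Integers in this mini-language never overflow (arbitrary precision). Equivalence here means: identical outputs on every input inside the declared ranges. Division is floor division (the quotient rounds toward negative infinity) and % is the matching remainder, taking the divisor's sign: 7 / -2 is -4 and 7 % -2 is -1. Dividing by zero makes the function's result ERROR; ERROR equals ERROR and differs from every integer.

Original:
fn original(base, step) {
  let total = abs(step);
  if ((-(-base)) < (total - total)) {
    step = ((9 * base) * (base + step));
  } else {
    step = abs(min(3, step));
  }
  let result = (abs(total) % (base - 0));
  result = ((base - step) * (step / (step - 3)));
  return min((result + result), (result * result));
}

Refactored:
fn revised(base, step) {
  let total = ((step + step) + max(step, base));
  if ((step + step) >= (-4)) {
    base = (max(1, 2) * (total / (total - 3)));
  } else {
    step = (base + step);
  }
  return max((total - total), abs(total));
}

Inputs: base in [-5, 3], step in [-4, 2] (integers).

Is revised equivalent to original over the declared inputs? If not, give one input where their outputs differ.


Not equivalent: base=-5, step=-4 separates them (-820 vs 12).
original: total = 4; ((-(-base)) < (total - total)) -> true; step = 405; result = -1; result = -410; return -820
revised: total = -12; ((step + step) >= (-4)) -> false; step = -9; return 12
verdict: not equivalent; witness: base=-5, step=-4


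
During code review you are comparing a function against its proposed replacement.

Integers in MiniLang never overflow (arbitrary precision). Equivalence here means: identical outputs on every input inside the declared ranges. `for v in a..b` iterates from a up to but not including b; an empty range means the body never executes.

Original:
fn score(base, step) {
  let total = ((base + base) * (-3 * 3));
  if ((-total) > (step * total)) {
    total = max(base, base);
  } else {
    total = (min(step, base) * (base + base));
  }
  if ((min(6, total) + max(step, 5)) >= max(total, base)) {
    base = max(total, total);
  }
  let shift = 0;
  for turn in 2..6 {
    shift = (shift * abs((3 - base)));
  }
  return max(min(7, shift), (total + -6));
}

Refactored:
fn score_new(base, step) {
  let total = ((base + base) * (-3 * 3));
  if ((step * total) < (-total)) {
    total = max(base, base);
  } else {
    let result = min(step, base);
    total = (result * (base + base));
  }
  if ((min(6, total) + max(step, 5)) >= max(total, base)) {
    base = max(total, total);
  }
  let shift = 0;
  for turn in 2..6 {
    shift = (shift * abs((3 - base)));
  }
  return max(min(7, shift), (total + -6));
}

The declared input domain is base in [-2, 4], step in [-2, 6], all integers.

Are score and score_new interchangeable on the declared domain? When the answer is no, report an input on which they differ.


This is a faithful refactor — statement counts differ; also local variable names differ; also comparison usage differs, but the computed results match everywhere.
As a probe, take base=-2, step=-1: score runs total becomes 36; next ((-total) > (step * total)) evaluates to false; next total becomes 8; next ((min(6, total) + max(step, 5)) >= max(total, base)) evaluates to true; next base becomes 8; next shift becomes 0; next at turn=2:; next shift becomes 0; next at turn=3:; next shift becomes 0; next at turn=4:; next shift becomes 0; next at turn=5:; next shift becomes 0; next final value 2; score_new runs total becomes 36; next ((step * total) < (-total)) evaluates to false; next result becomes -2; next total becomes 8; next ((min(6, total) + max(step, 5)) >= max(total, base)) evaluates to true; next base becomes 8; next shift becomes 0; next at turn=2:; next shift becomes 0; next at turn=3:; next shift becomes 0; next at turn=4:; next shift becomes 0; next at turn=5:; next shift becomes 0; next final value 2; both end at 2.
Checked all 63 inputs in the declared domain: the outputs agree on every one.
verdict: equivalent


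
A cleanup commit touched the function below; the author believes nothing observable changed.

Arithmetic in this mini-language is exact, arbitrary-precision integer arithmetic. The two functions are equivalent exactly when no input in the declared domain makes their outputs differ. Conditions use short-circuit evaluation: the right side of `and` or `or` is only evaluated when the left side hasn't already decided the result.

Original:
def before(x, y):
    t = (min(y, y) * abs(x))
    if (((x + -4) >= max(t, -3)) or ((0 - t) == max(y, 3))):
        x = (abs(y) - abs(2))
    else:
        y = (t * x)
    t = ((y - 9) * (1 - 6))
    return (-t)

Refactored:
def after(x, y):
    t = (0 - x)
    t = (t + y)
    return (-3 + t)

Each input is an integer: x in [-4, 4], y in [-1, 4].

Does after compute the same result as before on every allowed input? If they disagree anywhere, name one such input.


Evaluate both at x=-4, y=-1.
before: t becomes -4; next (((x + -4) >= max(t, -3)) or ((0 - t) == max(y, 3))) evaluates to false; next y becomes 16; next t becomes -35; next final value 35
after: t becomes 4; next t becomes 3; next final value 0
35 and 0 differ, so these are not the same function on this domain.
verdict: not equivalent; witness: x=-4, y=-1


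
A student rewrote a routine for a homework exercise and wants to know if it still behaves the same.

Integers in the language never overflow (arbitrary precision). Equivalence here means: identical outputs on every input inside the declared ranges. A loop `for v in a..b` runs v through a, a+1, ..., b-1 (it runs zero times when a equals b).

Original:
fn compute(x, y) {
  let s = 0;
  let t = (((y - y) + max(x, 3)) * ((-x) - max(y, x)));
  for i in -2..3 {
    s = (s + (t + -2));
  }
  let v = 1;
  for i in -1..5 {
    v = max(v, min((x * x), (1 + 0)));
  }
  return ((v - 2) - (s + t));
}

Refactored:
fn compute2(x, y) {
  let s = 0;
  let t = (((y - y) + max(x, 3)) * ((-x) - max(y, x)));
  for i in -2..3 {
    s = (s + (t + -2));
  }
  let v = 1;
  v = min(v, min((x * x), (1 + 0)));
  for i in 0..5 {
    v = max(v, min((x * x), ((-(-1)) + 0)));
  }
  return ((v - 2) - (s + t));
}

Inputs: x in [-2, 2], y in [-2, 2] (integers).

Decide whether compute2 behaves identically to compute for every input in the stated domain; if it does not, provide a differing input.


Consider the input x=0, y=-2.
compute: s = 0; t = 0; [i=-2]; s = -2; [i=-1]; s = -4; [i=0]; s = -6; [i=1]; s = -8; [i=2]; s = -10; v = 1; [i=-1]; v = 1; [i=0]; v = 1; [i=1]; v = 1; [i=2]; v = 1; [i=3]; v = 1; [i=4]; v = 1; return 9
compute2: s = 0; t = 0; [i=-2]; s = -2; [i=-1]; s = -4; [i=0]; s = -6; [i=1]; s = -8; [i=2]; s = -10; v = 1; v = 0; [i=0]; v = 0; [i=1]; v = 0; [i=2]; v = 0; [i=3]; v = 0; [i=4]; v = 0; return 8
9 != 8, so the rewrite changes behavior.
verdict: not equivalent; witness: x=0, y=-2


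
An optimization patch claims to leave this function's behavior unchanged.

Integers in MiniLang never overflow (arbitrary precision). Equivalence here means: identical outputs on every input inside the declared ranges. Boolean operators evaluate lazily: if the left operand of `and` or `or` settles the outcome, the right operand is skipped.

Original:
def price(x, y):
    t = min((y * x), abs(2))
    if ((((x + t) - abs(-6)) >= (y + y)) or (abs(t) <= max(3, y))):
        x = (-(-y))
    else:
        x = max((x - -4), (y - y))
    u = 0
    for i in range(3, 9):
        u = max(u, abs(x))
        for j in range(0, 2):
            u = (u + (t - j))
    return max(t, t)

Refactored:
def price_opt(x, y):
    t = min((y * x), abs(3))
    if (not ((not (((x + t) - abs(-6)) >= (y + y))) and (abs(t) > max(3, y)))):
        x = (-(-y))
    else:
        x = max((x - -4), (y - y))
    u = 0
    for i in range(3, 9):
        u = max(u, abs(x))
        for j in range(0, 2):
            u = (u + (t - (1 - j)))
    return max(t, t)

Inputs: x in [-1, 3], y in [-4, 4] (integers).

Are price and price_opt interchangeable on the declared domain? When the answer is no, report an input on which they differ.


Evaluate both at x=-1, y=-4.
price: t = 2; ((((x + t) - abs(-6)) >= (y + y)) or (abs(t) <= max(3, y))) -> true; x = -4; u = 0; [i=3]; u = 4; [j=0]; u = 6; [j=1]; u = 7; [i=4]; u = 7; [j=0]; u = 9; [j=1]; u = 10; [i=5]; u = 10; [j=0]; u = 12; [j=1]; u = 13; [i=6]; u = 13; [j=0]; u = 15; [j=1]; u = 16; [i=7]; u = 16; [j=0]; u = 18; [j=1]; u = 19; [i=8]; u = 19; [j=0]; u = 21; [j=1]; u = 22; return 2
price_opt: t = 3; (not ((not (((x + t) - abs(-6)) >= (y + y))) and (abs(t) > max(3, y)))) -> true; x = -4; u = 0; [i=3]; u = 4; [j=0]; u = 6; [j=1]; u = 9; [i=4]; u = 9; [j=0]; u = 11; [j=1]; u = 14; [i=5]; u = 14; [j=0]; u = 16; [j=1]; u = 19; [i=6]; u = 19; [j=0]; u = 21; [j=1]; u = 24; [i=7]; u = 24; [j=0]; u = 26; [j=1]; u = 29; [i=8]; u = 29; [j=0]; u = 31; [j=1]; u = 34; return 3
2 != 3, so the rewrite changes behavior.
verdict: not equivalent; witness: x=-1, y=-4


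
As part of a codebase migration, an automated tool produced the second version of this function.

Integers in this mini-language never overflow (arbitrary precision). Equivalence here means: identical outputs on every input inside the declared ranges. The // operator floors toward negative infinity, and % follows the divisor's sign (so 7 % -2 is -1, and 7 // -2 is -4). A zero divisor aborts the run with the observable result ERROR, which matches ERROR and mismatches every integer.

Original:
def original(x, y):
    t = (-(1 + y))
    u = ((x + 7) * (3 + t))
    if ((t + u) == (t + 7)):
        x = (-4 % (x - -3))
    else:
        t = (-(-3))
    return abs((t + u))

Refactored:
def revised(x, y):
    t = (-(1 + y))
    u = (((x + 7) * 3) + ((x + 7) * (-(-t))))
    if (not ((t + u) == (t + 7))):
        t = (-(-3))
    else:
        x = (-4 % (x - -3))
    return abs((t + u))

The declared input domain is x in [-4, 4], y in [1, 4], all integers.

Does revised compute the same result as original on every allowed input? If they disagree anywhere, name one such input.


Comparing the listings, the differences include: constant usage differs, boolean connective usage differs, arithmetic usage differs.
One worked example (x=0, y=1) — original: t = -2; u = 7; ((t + u) == (t + 7)) -> true; x = 2; return 5; revised: t = -2; u = 7; (not ((t + u) == (t + 7))) -> false; x = 2; return 5; agreement on 5.
Every one of the 36 inputs gives matching results.
verdict: equivalent


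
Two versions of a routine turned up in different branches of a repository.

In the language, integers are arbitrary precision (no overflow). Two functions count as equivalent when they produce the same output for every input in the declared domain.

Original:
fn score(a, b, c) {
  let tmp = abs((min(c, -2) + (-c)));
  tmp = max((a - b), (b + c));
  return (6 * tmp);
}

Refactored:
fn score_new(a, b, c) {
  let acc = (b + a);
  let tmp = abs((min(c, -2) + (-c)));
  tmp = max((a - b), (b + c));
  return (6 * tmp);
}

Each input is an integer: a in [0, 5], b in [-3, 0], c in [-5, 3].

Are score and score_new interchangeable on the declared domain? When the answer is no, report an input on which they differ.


This is a faithful refactor — statement counts differ; and local variable names differ; and arithmetic usage differs, but the computed results match everywhere.
Spot check at a=5, b=-1, c=-4 — score: tmp := 0 | tmp := 6 | result 36. score_new: acc := 4 | tmp := 0 | tmp := 6 | result 36. Both give 36.
Sweeping the whole domain (216 inputs) finds no disagreement.
verdict: equivalent


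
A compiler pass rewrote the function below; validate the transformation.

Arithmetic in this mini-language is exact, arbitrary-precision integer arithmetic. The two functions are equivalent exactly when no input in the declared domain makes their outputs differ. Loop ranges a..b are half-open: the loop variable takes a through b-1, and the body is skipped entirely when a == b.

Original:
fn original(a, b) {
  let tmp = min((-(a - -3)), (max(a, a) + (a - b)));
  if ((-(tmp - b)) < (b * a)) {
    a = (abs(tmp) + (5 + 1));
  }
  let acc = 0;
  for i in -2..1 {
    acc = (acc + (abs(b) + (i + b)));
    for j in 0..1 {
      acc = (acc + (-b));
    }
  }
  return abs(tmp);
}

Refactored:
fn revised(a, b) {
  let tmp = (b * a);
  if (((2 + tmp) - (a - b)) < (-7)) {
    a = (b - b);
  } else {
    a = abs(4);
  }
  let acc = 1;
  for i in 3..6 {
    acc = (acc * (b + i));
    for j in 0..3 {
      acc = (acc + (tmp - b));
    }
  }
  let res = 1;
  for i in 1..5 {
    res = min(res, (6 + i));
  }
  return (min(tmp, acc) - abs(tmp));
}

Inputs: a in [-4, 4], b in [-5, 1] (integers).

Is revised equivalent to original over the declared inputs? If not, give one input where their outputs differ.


Run the pair on a=-4, b=-5.
original: tmp becomes -3; next ((-(tmp - b)) < (b * a)) evaluates to true; next a becomes 9; next acc becomes 0; next at i=-2:; next acc becomes -2; next at j=0:; next acc becomes 3; next at i=-1:; next acc becomes 2; next at j=0:; next acc becomes 7; next at i=0:; next acc becomes 7; next at j=0:; next acc becomes 12; next final value 3
revised: tmp becomes 20; next (((2 + tmp) - (a - b)) < (-7)) evaluates to false; next a becomes 4; next acc becomes 1; next at i=3:; next acc becomes -2; next at j=0:; next acc becomes 23; next at j=1:; next acc becomes 48; next at j=2:; next acc becomes 73; next at i=4:; next acc becomes -73; next at j=0:; next acc becomes -48; next at j=1:; next acc becomes -23; next at j=2:; next acc becomes 2; next at i=5:; next acc becomes 0; next at j=0:; next acc becomes 25; next at j=1:; next acc becomes 50; next at j=2:; next acc becomes 75; next res becomes 1; next at i=1:; next res becomes 1; next at i=2:; next res becomes 1; next at i=3:; next res becomes 1; next at i=4:; next res becomes 1; next final value 0
3 != 0, so the rewrite changes behavior.
verdict: not equivalent; witness: a=-4, b=-5


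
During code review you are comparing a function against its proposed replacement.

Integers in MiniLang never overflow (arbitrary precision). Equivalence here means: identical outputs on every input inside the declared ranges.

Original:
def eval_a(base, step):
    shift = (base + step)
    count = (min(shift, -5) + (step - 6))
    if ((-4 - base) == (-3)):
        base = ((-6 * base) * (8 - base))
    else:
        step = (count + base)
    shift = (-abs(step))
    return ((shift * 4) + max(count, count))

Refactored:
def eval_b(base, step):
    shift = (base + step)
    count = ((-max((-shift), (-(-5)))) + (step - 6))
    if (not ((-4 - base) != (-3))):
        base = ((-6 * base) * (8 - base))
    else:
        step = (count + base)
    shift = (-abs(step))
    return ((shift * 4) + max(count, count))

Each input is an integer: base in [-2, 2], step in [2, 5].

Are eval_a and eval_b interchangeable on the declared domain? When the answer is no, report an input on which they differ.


The two versions differ — the changes include comparison usage differs, boolean connective usage differs, min/max/abs usage differs.
Spot check at base=2, step=3 — eval_a: shift becomes 5; next count becomes -8; next ((-4 - base) == (-3)) evaluates to false; next step becomes -6; next shift becomes -6; next final value -32. eval_b: shift becomes 5; next count becomes -8; next (not ((-4 - base) != (-3))) evaluates to false; next step becomes -6; next shift becomes -6; next final value -32. Both give -32.
Sweeping the whole domain (20 inputs) finds no disagreement.
verdict: equivalent


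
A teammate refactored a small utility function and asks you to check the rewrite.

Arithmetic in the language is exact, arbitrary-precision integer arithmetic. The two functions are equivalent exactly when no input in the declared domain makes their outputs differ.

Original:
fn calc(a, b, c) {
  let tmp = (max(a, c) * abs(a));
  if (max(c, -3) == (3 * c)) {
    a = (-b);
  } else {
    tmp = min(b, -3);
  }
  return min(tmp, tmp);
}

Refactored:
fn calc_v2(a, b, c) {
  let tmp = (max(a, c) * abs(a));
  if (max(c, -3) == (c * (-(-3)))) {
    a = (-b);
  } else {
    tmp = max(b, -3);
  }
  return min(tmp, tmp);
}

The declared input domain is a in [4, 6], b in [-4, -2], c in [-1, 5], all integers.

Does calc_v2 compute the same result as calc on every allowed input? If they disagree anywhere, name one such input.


The rewrite breaks on a=4, b=-4, c=-1, where the results are -4 and -3.
calc: tmp=16, then (max(c, -3) == (3 * c)) is false, then tmp=-4, then returns -4
calc_v2: tmp=16, then (max(c, -3) == (c * (-(-3)))) is false, then tmp=-3, then returns -3
verdict: not equivalent; witness: a=4, b=-4, c=-1


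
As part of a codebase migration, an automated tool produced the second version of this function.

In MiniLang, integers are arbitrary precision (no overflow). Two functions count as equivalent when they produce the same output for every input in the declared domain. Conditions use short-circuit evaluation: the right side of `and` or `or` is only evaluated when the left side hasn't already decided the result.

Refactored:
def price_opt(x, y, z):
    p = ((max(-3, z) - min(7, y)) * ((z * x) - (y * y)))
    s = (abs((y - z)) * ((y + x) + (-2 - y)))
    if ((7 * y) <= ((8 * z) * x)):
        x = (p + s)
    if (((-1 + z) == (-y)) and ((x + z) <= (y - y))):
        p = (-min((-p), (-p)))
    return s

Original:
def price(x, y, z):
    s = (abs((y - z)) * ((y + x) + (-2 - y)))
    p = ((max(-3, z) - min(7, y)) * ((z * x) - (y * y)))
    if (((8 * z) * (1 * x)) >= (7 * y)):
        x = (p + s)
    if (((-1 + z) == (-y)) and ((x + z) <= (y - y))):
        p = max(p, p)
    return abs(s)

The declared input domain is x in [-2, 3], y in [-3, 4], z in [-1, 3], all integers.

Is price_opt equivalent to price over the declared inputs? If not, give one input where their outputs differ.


The rewrite breaks on x=-2, y=-3, z=-1, where the results are 8 and -8.
price: s becomes -8; next p becomes -14; next (((8 * z) * (1 * x)) >= (7 * y)) evaluates to true; next x becomes -22; next (((-1 + z) == (-y)) and ((x + z) <= (y - y))) evaluates to false; next final value 8
price_opt: p becomes -14; next s becomes -8; next ((7 * y) <= ((8 * z) * x)) evaluates to true; next x becomes -22; next (((-1 + z) == (-y)) and ((x + z) <= (y - y))) evaluates to false; next final value -8
verdict: not equivalent; witness: x=-2, y=-3, z=-1


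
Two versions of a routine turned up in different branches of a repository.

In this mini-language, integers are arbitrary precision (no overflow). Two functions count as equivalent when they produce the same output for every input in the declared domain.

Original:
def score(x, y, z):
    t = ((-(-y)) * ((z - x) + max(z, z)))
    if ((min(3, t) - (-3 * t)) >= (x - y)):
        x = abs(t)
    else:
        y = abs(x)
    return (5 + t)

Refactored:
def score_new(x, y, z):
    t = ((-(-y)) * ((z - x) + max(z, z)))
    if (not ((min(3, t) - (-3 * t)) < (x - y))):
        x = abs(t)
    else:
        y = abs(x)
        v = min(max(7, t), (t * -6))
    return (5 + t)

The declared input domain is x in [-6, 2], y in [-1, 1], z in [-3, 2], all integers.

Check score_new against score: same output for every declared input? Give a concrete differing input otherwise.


Although min/max/abs usage differs, and constant usage differs, and comparison usage differs, and arithmetic usage differs, and boolean connective usage differs, and local variable names differ, and statement counts differ, 162/162 inputs agree.
verdict: equivalent


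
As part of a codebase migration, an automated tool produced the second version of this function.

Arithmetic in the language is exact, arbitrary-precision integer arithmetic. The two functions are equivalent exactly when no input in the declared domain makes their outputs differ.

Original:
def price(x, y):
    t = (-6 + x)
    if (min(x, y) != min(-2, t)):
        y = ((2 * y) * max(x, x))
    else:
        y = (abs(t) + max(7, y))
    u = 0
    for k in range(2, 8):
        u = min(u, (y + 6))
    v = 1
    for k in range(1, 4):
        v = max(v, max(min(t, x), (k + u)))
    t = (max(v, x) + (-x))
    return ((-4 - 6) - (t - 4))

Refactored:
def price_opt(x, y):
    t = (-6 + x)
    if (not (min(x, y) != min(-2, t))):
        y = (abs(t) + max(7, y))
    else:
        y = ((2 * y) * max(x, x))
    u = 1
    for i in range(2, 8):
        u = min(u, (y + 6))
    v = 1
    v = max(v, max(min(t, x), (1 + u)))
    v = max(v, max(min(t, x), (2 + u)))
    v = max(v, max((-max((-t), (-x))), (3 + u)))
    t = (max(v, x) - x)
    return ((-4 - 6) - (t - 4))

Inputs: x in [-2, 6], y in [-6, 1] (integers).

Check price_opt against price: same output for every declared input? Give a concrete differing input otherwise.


Not equivalent: x=-2, y=-6 separates them (-11 vs -12).
price: t=-8, then (min(x, y) != min(-2, t)) is true, then y=24, then u=0, then (k=2), then u=0, then (k=3), then u=0, then (k=4), then u=0, then (k=5), then u=0, then (k=6), then u=0, then (k=7), then u=0, then v=1, then (k=1), then v=1, then (k=2), then v=2, then (k=3), then v=3, then t=5, then returns -11
price_opt: t=-8, then (not (min(x, y) != min(-2, t))) is false, then y=24, then u=1, then (i=2), then u=1, then (i=3), then u=1, then (i=4), then u=1, then (i=5), then u=1, then (i=6), then u=1, then (i=7), then u=1, then v=1, then v=2, then v=3, then v=4, then t=6, then returns -12
verdict: not equivalent; witness: x=-2, y=-6


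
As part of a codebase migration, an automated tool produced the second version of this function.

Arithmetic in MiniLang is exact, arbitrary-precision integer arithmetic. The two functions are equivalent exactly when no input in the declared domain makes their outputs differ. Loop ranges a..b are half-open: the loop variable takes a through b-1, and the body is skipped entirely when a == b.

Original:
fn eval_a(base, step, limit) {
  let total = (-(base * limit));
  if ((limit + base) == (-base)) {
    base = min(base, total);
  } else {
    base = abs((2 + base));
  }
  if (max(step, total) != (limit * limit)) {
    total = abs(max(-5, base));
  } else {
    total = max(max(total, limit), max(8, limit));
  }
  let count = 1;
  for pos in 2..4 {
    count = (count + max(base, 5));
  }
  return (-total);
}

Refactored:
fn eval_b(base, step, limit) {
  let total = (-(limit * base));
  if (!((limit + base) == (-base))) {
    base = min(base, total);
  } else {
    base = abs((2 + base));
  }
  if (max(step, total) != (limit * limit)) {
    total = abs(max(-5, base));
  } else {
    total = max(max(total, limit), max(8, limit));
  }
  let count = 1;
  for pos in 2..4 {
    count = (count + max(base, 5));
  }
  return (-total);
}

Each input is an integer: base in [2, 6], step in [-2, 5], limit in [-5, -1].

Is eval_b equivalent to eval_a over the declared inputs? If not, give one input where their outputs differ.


Take base=2, step=-2, limit=-5.
eval_a: total=10, then ((limit + base) == (-base)) is false, then base=4, then (max(step, total) != (limit * limit)) is true, then total=4, then count=1, then (pos=2), then count=6, then (pos=3), then count=11, then returns -4
eval_b: total=10, then (!((limit + base) == (-base))) is true, then base=2, then (max(step, total) != (limit * limit)) is true, then total=2, then count=1, then (pos=2), then count=6, then (pos=3), then count=11, then returns -2
-4 against -2: the behavior changed.
verdict: not equivalent; witness: base=2, step=-2, limit=-5
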